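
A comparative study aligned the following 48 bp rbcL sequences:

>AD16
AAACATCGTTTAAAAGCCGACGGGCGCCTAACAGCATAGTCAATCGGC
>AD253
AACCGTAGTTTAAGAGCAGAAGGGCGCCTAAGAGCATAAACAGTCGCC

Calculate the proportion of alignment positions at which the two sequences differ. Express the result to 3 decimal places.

Mismatches occur at site 3 (A↔C), site 5 (A↔G), site 7 (C↔A), site 14 (A↔G), site 18 (C↔A), site 21 (C↔A), site 32 (C↔G), site 39 (G↔A), site 40 (T↔A), site 43 (A↔G), site 47 (G↔C).
There are 11 differences over 48 sites, so p = 11/48 = 0.229.

0.229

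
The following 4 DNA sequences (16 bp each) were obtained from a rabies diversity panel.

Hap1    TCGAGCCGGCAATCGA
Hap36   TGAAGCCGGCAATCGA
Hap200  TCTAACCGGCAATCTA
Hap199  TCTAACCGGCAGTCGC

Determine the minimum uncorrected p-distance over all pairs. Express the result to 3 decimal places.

0.125

Pairwise Hamming distances:
  Hap1 vs Hap36: 2
  Hap1 vs Hap200: 3
  Hap1 vs Hap199: 4
  Hap36 vs Hap200: 4
  Hap36 vs Hap199: 5
  Hap200 vs Hap199: 3
The smallest is 2 mismatches, between Hap1 and Hap36; p = 2/16 = 0.125.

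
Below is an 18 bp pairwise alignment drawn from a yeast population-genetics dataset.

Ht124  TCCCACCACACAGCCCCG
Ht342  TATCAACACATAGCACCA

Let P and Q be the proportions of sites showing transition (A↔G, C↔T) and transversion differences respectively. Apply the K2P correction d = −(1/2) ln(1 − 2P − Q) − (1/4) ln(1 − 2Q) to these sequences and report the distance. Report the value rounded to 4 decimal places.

0.4479

The sequences differ at positions 2 (C/A, transversion), 3 (C/T, transition), 6 (C/A, transversion), 11 (C/T, transition), 15 (C/A, transversion), 18 (G/A, transition).
Of the 6 differences, 3 transitions and 3 transversions over 18 sites: P = 3/18 = 0.166667, Q = 3/18 = 0.166667.
d = −0.5·ln(0.499999) − 0.25·ln(0.666666) = −0.5·(-0.693149) − 0.25·(-0.405466) = 0.4479.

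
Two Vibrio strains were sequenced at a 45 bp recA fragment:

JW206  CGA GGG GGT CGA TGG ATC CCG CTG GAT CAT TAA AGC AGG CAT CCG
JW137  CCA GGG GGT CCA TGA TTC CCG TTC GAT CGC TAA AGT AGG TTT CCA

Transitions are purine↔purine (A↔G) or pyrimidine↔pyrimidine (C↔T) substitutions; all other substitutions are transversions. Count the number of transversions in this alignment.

5

The sequences differ at positions 2 (G/C, transversion), 11 (G/C, transversion), 15 (G/A, transition), 16 (A/T, transversion), 22 (C/T, transition), 24 (G/C, transversion), 29 (A/G, transition), 30 (T/C, transition), 36 (C/T, transition), 40 (C/T, transition), 41 (A/T, transversion), 45 (G/A, transition).
Of the 12 differences, 7 transitions and 5 transversions, so the answer is 5.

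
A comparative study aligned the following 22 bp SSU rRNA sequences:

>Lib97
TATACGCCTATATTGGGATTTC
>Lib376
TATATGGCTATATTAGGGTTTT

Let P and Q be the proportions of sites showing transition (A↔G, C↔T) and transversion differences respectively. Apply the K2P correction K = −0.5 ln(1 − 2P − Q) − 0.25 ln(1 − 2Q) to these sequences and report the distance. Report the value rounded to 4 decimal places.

The sequences differ at positions 5 (C/T, transition), 7 (C/G, transversion), 15 (G/A, transition), 18 (A/G, transition), 22 (C/T, transition).
Of the 5 differences, 4 transitions and 1 transversion over 22 sites: P = 4/22 = 0.181818, Q = 1/22 = 0.045455.
d = −0.5·ln(0.590909) − 0.25·ln(0.909090) = −0.5·(-0.526093) − 0.25·(-0.095311) = 0.2869.

0.2869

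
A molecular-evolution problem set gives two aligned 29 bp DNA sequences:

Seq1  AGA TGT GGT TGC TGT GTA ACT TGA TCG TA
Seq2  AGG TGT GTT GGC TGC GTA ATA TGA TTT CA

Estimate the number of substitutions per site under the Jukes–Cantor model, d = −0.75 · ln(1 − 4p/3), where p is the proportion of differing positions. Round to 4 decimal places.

0.4006

The sequences differ at positions 3 (A/G), 8 (G/T), 10 (T/G), 15 (T/C), 20 (C/T), 21 (T/A), 26 (C/T), 27 (G/T), 28 (T/C).
p = 9/29 = 0.310345.
d = −0.75 · ln(1 − (4/3)·0.310345) = −0.75 · ln(0.586207) = −0.75 · (-0.534082) = 0.4006.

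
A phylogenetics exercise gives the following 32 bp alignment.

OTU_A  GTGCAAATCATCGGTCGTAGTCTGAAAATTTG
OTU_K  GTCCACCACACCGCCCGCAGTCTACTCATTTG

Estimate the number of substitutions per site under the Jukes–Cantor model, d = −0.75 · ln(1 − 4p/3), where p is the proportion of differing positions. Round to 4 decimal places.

0.5199

The sequences differ at positions 3 (G/C), 6 (A/C), 7 (A/C), 8 (T/A), 11 (T/C), 14 (G/C), 15 (T/C), 18 (T/C), 24 (G/A), 25 (A/C), 26 (A/T), 27 (A/C).
p = 12/32 = 0.375000.
d = −0.75 · ln(1 − (4/3)·0.375000) = −0.75 · ln(0.500000) = −0.75 · (-0.693147) = 0.5199.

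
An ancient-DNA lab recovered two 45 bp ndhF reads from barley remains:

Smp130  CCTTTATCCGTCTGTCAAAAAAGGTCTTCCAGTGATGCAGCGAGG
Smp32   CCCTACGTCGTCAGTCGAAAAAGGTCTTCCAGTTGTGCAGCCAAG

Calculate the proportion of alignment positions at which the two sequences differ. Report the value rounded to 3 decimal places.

The sequences differ at positions 3 (T/C), 5 (T/A), 6 (A/C), 7 (T/G), 8 (C/T), 13 (T/A), 17 (A/G), 34 (G/T), 35 (A/G), 42 (G/C), 44 (G/A).
There are 11 differences over 45 sites, so p = 11/45 = 0.244.

0.244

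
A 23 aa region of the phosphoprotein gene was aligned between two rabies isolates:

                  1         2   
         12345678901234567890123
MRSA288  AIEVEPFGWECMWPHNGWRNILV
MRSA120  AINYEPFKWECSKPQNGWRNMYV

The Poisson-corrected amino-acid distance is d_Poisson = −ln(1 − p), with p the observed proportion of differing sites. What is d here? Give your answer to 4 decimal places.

Mismatches occur at site 3 (E↔N), site 4 (V↔Y), site 8 (G↔K), site 12 (M↔S), site 13 (W↔K), site 15 (H↔Q), site 21 (I↔M), site 22 (L↔Y).
p = 8/23 = 0.347826.
d = −ln(1 − 0.347826) = −ln(0.652174) = 0.4274.

0.4274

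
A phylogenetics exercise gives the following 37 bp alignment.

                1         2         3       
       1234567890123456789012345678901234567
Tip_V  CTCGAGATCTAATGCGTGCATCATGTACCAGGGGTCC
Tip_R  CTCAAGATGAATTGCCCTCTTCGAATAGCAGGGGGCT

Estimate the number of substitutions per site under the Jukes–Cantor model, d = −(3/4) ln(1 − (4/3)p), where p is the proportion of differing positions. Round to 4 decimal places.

Differing sites — 4:G/A; 9:C/G; 10:T/A; 12:A/T; 16:G/C; 17:T/C; 18:G/T; 20:A/T; 23:A/G; 24:T/A; 25:G/A; 28:C/G; 35:T/G; 37:C/T.
p = 14/37 = 0.378378.
d = −0.75 · ln(1 − (4/3)·0.378378) = −0.75 · ln(0.495496) = −0.75 · (-0.702196) = 0.5266.

0.5266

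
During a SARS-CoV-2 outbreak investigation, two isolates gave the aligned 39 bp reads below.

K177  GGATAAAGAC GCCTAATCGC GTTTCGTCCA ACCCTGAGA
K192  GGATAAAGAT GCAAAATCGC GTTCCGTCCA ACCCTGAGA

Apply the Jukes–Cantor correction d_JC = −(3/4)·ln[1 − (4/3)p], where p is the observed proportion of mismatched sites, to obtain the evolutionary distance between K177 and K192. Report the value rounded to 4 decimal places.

The sequences differ at positions 10 (C/T), 13 (C/A), 14 (T/A), 24 (T/C).
p = 4/39 = 0.102564.
d = −0.75 · ln(1 − (4/3)·0.102564) = −0.75 · ln(0.863248) = −0.75 · (-0.147053) = 0.1103.

0.1103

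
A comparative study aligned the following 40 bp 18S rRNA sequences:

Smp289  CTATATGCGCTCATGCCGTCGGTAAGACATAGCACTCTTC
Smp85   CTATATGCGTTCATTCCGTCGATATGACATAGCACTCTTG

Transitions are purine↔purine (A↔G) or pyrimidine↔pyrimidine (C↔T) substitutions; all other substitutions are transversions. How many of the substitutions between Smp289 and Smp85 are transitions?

Differing sites — 10:C/T (Ti); 15:G/T (Tv); 22:G/A (Ti); 25:A/T (Tv); 40:C/G (Tv).
Of the 5 differences, 2 transitions and 3 transversions, so the answer is 2.

2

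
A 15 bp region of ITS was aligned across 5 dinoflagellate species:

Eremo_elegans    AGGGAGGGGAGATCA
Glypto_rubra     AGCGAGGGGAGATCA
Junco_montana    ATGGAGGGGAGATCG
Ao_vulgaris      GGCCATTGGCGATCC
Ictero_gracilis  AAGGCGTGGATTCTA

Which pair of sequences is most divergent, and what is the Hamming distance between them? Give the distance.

12

Pairwise Hamming distances:
  Eremo_elegans vs Glypto_rubra: 1
  Eremo_elegans vs Junco_montana: 2
  Eremo_elegans vs Ao_vulgaris: 7
  Eremo_elegans vs Ictero_gracilis: 7
  Glypto_rubra vs Junco_montana: 3
  Glypto_rubra vs Ao_vulgaris: 6
  Glypto_rubra vs Ictero_gracilis: 8
  Junco_montana vs Ao_vulgaris: 8
  Junco_montana vs Ictero_gracilis: 8
  Ao_vulgaris vs Ictero_gracilis: 12
The largest is 12, between Ao_vulgaris and Ictero_gracilis.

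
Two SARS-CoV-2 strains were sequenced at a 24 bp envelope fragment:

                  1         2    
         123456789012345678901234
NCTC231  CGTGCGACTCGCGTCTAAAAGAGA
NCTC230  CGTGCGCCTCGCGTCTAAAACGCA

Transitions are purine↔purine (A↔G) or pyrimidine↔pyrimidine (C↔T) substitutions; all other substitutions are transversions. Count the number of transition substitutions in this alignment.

The sequences differ at positions 7 (A/C, transversion), 21 (G/C, transversion), 22 (A/G, transition), 23 (G/C, transversion).
Of the 4 differences, 1 transition and 3 transversions, so the answer is 1.

1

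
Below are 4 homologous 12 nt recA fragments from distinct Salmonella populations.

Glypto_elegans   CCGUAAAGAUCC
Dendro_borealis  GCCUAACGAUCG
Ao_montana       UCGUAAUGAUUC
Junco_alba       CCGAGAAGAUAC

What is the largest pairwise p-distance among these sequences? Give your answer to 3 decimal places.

0.583

Pairwise Hamming distances:
  Glypto_elegans vs Dendro_borealis: 4
  Glypto_elegans vs Ao_montana: 3
  Glypto_elegans vs Junco_alba: 3
  Dendro_borealis vs Ao_montana: 5
  Dendro_borealis vs Junco_alba: 7
  Ao_montana vs Junco_alba: 5
The largest is 7 mismatches, between Dendro_borealis and Junco_alba; p = 7/12 = 0.583.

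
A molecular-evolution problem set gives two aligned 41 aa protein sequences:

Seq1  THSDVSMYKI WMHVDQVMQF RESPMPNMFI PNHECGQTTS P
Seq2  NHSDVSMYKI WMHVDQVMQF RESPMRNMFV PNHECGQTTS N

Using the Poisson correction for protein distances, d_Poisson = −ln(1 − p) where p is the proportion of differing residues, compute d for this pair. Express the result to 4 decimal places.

The sequences differ at positions 1 (T/N), 26 (P/R), 30 (I/V), 41 (P/N).
p = 4/41 = 0.097561.
d = −ln(1 − 0.097561) = −ln(0.902439) = 0.1027.

0.1027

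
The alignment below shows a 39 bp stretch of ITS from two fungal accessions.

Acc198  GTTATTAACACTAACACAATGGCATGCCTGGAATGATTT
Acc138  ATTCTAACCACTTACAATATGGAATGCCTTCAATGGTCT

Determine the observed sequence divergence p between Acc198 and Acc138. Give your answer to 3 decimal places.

Differing sites — 1:G/A; 4:A/C; 6:T/A; 8:A/C; 13:A/T; 17:C/A; 18:A/T; 23:C/A; 30:G/T; 31:G/C; 36:A/G; 38:T/C.
There are 12 differences over 39 sites, so p = 12/39 = 0.308.

0.308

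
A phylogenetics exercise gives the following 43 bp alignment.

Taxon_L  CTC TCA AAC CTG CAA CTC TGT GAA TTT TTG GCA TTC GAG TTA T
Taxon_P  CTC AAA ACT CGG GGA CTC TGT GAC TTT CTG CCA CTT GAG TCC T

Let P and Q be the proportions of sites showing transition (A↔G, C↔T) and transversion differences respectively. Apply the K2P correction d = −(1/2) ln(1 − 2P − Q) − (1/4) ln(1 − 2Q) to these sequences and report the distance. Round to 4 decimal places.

0.4292

Mismatches occur at site 4 (T→A, transversion), site 5 (C→A, transversion), site 8 (A→C, transversion), site 9 (C→T, transition), site 11 (T→G, transversion), site 13 (C→G, transversion), site 14 (A→G, transition), site 24 (A→C, transversion), site 28 (T→C, transition), site 31 (G→C, transversion), site 34 (T→C, transition), site 36 (C→T, transition), site 41 (T→C, transition), site 42 (A→C, transversion).
Of the 14 differences, 6 transitions and 8 transversions over 43 sites: P = 6/43 = 0.139535, Q = 8/43 = 0.186047.
d = −0.5·ln(0.534883) − 0.25·ln(0.627906) = −0.5·(-0.625707) − 0.25·(-0.465365) = 0.4292.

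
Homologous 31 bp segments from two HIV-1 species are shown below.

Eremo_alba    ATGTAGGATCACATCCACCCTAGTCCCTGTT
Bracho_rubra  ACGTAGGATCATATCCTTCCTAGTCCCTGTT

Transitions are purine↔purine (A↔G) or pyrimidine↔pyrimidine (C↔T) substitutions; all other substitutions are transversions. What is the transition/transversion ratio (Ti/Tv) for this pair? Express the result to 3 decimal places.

Mismatches occur at site 2 (T↔C, transition), site 12 (C↔T, transition), site 17 (A↔T, transversion), site 18 (C↔T, transition).
Of the 4 differences, 3 transitions and 1 transversion, so Ti/Tv = 3/1 = 3.000.

3.000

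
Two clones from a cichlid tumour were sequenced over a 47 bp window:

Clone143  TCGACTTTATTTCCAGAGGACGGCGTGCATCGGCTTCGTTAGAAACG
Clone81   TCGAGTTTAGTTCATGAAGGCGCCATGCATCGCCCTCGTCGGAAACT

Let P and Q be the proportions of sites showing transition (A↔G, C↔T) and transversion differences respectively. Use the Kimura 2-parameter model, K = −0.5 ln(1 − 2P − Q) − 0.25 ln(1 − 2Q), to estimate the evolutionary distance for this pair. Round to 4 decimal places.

0.3474

Differing sites — 5:C/G (Tv); 10:T/G (Tv); 14:C/A (Tv); 15:A/T (Tv); 18:G/A (Ti); 20:A/G (Ti); 23:G/C (Tv); 25:G/A (Ti); 33:G/C (Tv); 35:T/C (Ti); 40:T/C (Ti); 41:A/G (Ti); 47:G/T (Tv).
Of the 13 differences, 6 transitions and 7 transversions over 47 sites: P = 6/47 = 0.127660, Q = 7/47 = 0.148936.
d = −0.5·ln(0.595744) − 0.25·ln(0.702128) = −0.5·(-0.517944) − 0.25·(-0.353640) = 0.3474.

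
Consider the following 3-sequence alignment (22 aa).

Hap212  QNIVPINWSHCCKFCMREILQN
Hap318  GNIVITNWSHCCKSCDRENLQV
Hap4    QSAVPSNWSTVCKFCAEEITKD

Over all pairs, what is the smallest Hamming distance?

7

Pairwise Hamming distances:
  Hap212 vs Hap318: 7
  Hap212 vs Hap4: 10
  Hap318 vs Hap4: 14
The smallest is 7, between Hap212 and Hap318.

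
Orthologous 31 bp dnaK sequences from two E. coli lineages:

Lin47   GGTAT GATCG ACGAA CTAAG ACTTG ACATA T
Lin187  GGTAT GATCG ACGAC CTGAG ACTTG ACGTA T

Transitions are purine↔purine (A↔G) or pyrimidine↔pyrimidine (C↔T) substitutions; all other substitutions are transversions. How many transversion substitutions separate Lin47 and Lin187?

1

The sequences differ at positions 15 (A/C, transversion), 18 (A/G, transition), 28 (A/G, transition).
Of the 3 differences, 2 transitions and 1 transversion, so the answer is 1.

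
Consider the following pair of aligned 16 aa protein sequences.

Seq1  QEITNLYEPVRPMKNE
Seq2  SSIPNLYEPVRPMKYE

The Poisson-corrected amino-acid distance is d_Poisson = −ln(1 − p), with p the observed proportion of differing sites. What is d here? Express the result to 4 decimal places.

Differing sites — 1:Q/S; 2:E/S; 4:T/P; 15:N/Y.
p = 4/16 = 0.250000.
d = −ln(1 − 0.250000) = −ln(0.750000) = 0.2877.

0.2877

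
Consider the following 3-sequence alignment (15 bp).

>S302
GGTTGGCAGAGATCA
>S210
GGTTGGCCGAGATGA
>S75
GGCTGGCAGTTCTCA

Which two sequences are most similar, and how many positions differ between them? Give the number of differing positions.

Pairwise Hamming distances:
  S302 vs S210: 2
  S302 vs S75: 4
  S210 vs S75: 6
The smallest is 2, between S302 and S210.

2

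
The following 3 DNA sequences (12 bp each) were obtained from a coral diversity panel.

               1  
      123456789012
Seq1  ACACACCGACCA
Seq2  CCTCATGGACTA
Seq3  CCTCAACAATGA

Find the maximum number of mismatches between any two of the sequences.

Pairwise Hamming distances:
  Seq1 vs Seq2: 5
  Seq1 vs Seq3: 6
  Seq2 vs Seq3: 5
The largest is 6, between Seq1 and Seq3.

6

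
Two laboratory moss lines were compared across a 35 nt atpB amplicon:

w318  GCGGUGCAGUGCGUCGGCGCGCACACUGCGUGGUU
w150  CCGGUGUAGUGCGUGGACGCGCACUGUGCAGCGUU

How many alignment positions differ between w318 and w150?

9

Mismatches occur at site 1 (G/C), site 7 (C/U), site 15 (C/G), site 17 (G/A), site 25 (A/U), site 26 (C/G), site 30 (G/A), site 31 (U/G), site 32 (G/C).
That gives 9 mismatches out of 35 aligned sites, so the Hamming distance is 9.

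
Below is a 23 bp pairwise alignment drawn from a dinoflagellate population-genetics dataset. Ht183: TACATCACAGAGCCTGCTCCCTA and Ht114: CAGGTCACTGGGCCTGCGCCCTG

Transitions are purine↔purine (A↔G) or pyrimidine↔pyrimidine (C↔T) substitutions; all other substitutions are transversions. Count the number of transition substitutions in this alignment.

4

The sequences differ at positions 1 (T/C, transition), 3 (C/G, transversion), 4 (A/G, transition), 9 (A/T, transversion), 11 (A/G, transition), 18 (T/G, transversion), 23 (A/G, transition).
Of the 7 differences, 4 transitions and 3 transversions, so the answer is 4.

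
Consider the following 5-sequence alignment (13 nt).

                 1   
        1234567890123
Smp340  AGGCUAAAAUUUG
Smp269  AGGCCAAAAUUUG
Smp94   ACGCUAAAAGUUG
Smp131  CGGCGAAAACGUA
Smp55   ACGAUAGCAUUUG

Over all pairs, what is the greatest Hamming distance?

Pairwise Hamming distances:
  Smp340 vs Smp269: 1
  Smp340 vs Smp94: 2
  Smp340 vs Smp131: 5
  Smp340 vs Smp55: 4
  Smp269 vs Smp94: 3
  Smp269 vs Smp131: 5
  Smp269 vs Smp55: 5
  Smp94 vs Smp131: 6
  Smp94 vs Smp55: 4
  Smp131 vs Smp55: 9
The largest is 9, between Smp131 and Smp55.

9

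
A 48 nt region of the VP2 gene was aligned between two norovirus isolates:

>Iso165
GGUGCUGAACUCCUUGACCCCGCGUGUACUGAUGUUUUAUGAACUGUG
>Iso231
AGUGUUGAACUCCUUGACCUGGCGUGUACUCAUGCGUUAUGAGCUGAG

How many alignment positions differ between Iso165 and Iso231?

9

Mismatches occur at site 1 (G→A), site 5 (C→U), site 20 (C→U), site 21 (C→G), site 31 (G→C), site 35 (U→C), site 36 (U→G), site 43 (A→G), site 47 (U→A).
That gives 9 mismatches out of 48 aligned sites, so the Hamming distance is 9.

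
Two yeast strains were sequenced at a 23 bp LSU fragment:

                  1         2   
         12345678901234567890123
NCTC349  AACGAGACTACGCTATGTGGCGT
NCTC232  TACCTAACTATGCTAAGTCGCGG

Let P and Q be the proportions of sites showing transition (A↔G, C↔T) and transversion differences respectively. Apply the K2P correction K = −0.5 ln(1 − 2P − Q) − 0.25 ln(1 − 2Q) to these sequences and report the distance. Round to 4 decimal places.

0.4697

Mismatches occur at site 1 (A→T, transversion), site 4 (G→C, transversion), site 5 (A→T, transversion), site 6 (G→A, transition), site 11 (C→T, transition), site 16 (T→A, transversion), site 19 (G→C, transversion), site 23 (T→G, transversion).
Of the 8 differences, 2 transitions and 6 transversions over 23 sites: P = 2/23 = 0.086957, Q = 6/23 = 0.260870.
d = −0.5·ln(0.565216) − 0.25·ln(0.478260) = −0.5·(-0.570547) − 0.25·(-0.737601) = 0.4697.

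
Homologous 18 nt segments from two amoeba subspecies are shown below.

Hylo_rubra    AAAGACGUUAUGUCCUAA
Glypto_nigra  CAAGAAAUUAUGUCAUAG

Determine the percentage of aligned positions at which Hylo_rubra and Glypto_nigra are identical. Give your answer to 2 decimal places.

72.22%

Differing sites — 1:A/C; 6:C/A; 7:G/A; 15:C/A; 18:A/G.
13 of the 18 sites match, so the percent identity is 13/18 × 100 = 72.22%.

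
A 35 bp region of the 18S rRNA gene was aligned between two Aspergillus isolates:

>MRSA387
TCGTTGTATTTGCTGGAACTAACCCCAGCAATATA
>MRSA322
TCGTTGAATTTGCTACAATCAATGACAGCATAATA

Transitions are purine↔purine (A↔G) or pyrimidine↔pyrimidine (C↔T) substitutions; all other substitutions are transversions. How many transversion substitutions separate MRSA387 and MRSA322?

6

Differing sites — 7:T/A (Tv); 15:G/A (Ti); 16:G/C (Tv); 19:C/T (Ti); 20:T/C (Ti); 23:C/T (Ti); 24:C/G (Tv); 25:C/A (Tv); 31:A/T (Tv); 32:T/A (Tv).
Of the 10 differences, 4 transitions and 6 transversions, so the answer is 6.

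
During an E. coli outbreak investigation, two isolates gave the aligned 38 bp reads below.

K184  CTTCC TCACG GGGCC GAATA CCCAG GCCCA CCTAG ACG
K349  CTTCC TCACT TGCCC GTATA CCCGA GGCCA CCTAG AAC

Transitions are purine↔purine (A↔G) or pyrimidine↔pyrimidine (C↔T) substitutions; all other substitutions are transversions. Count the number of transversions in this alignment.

7

Mismatches occur at site 10 (G→T, transversion), site 11 (G→T, transversion), site 13 (G→C, transversion), site 17 (A→T, transversion), site 24 (A→G, transition), site 25 (G→A, transition), site 27 (C→G, transversion), site 37 (C→A, transversion), site 38 (G→C, transversion).
Of the 9 differences, 2 transitions and 7 transversions, so the answer is 7.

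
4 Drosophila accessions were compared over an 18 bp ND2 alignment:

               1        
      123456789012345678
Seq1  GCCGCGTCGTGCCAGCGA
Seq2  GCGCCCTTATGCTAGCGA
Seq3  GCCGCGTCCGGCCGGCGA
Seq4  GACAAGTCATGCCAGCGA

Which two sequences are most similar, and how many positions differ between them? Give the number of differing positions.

3

Pairwise Hamming distances:
  Seq1 vs Seq2: 6
  Seq1 vs Seq3: 3
  Seq1 vs Seq4: 4
  Seq2 vs Seq3: 8
  Seq2 vs Seq4: 7
  Seq3 vs Seq4: 6
The smallest is 3, between Seq1 and Seq3.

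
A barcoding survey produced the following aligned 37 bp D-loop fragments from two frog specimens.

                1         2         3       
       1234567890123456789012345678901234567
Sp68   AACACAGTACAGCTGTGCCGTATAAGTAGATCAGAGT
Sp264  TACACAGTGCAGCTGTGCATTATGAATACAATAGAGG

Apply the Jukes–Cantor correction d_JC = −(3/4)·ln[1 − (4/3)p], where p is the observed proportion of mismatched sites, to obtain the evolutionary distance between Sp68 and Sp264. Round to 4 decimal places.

0.3351

Mismatches occur at site 1 (A→T), site 9 (A→G), site 19 (C→A), site 20 (G→T), site 24 (A→G), site 26 (G→A), site 29 (G→C), site 31 (T→A), site 32 (C→T), site 37 (T→G).
p = 10/37 = 0.270270.
d = −0.75 · ln(1 − (4/3)·0.270270) = −0.75 · ln(0.639640) = −0.75 · (-0.446850) = 0.3351.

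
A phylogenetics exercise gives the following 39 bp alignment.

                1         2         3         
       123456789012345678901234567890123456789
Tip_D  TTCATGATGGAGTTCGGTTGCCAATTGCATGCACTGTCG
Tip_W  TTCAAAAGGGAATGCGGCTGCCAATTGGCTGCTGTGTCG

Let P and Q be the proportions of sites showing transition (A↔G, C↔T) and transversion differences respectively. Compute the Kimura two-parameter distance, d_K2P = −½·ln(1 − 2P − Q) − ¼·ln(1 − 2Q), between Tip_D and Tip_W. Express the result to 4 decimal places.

0.3139

The sequences differ at positions 5 (T/A, transversion), 6 (G/A, transition), 8 (T/G, transversion), 12 (G/A, transition), 14 (T/G, transversion), 18 (T/C, transition), 28 (C/G, transversion), 29 (A/C, transversion), 33 (A/T, transversion), 34 (C/G, transversion).
Of the 10 differences, 3 transitions and 7 transversions over 39 sites: P = 3/39 = 0.076923, Q = 7/39 = 0.179487.
d = −0.5·ln(0.666667) − 0.25·ln(0.641026) = −0.5·(-0.405465) − 0.25·(-0.444685) = 0.3139.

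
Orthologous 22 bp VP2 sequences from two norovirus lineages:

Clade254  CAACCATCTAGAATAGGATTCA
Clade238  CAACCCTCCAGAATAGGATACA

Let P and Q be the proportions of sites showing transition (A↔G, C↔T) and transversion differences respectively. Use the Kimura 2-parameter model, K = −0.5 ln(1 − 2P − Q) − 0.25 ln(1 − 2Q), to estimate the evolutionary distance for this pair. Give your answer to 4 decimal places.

0.1505

Mismatches occur at site 6 (A/C, transversion), site 9 (T/C, transition), site 20 (T/A, transversion).
Of the 3 differences, 1 transition and 2 transversions over 22 sites: P = 1/22 = 0.045455, Q = 2/22 = 0.090909.
d = −0.5·ln(0.818181) − 0.25·ln(0.818182) = −0.5·(-0.200672) − 0.25·(-0.200670) = 0.1505.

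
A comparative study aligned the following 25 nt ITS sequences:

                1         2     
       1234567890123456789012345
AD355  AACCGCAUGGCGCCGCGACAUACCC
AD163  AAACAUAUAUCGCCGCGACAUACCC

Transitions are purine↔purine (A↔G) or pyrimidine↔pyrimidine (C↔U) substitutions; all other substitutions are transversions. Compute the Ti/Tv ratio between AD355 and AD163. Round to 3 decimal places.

Mismatches occur at site 3 (C→A, transversion), site 5 (G→A, transition), site 6 (C→U, transition), site 9 (G→A, transition), site 10 (G→U, transversion).
Of the 5 differences, 3 transitions and 2 transversions, so Ti/Tv = 3/2 = 1.500.

1.500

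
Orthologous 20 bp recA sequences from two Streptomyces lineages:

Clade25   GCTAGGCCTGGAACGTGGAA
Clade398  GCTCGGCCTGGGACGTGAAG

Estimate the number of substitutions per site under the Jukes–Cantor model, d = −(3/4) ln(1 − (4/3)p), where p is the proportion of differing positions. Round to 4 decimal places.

0.2326

Mismatches occur at site 4 (A↔C), site 12 (A↔G), site 18 (G↔A), site 20 (A↔G).
p = 4/20 = 0.200000.
d = −0.75 · ln(1 − (4/3)·0.200000) = −0.75 · ln(0.733333) = −0.75 · (-0.310155) = 0.2326.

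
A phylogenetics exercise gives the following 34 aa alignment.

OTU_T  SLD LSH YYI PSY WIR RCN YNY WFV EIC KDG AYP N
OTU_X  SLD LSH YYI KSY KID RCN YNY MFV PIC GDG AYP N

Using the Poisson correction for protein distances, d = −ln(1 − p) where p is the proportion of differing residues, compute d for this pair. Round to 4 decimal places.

0.1942

Differing sites — 10:P/K; 13:W/K; 15:R/D; 22:W/M; 25:E/P; 28:K/G.
p = 6/34 = 0.176471.
d = −ln(1 − 0.176471) = −ln(0.823529) = 0.1942.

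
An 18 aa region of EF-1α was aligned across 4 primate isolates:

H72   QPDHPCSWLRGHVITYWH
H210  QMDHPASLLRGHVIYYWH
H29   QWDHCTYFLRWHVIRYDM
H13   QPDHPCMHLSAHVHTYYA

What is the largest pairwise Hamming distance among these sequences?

Pairwise Hamming distances:
  H72 vs H210: 4
  H72 vs H29: 9
  H72 vs H13: 7
  H210 vs H29: 9
  H210 vs H13: 10
  H29 vs H13: 11
The largest is 11, between H29 and H13.

11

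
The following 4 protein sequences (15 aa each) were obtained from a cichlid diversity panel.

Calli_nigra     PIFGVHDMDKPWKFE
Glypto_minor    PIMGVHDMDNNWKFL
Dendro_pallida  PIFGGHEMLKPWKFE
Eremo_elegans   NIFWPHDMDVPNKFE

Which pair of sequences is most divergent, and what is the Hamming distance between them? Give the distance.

Pairwise Hamming distances:
  Calli_nigra vs Glypto_minor: 4
  Calli_nigra vs Dendro_pallida: 3
  Calli_nigra vs Eremo_elegans: 5
  Glypto_minor vs Dendro_pallida: 7
  Glypto_minor vs Eremo_elegans: 8
  Dendro_pallida vs Eremo_elegans: 7
The largest is 8, between Glypto_minor and Eremo_elegans.

8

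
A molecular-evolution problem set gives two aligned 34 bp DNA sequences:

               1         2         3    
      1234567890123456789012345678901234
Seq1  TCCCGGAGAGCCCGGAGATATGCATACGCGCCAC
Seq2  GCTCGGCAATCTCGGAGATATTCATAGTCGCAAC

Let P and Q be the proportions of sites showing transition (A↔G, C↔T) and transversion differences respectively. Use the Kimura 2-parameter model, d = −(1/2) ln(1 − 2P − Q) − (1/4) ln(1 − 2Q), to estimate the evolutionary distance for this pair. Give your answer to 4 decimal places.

Differing sites — 1:T/G (Tv); 3:C/T (Ti); 7:A/C (Tv); 8:G/A (Ti); 10:G/T (Tv); 12:C/T (Ti); 22:G/T (Tv); 27:C/G (Tv); 28:G/T (Tv); 32:C/A (Tv).
Of the 10 differences, 3 transitions and 7 transversions over 34 sites: P = 3/34 = 0.088235, Q = 7/34 = 0.205882.
d = −0.5·ln(0.617648) − 0.25·ln(0.588236) = −0.5·(-0.481837) − 0.25·(-0.530627) = 0.3736.

0.3736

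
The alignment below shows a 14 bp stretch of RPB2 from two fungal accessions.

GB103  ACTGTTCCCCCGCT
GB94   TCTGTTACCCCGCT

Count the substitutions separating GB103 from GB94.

Differing sites — 1:A/T; 7:C/A.
That gives 2 mismatches out of 14 aligned sites, so the Hamming distance is 2.

2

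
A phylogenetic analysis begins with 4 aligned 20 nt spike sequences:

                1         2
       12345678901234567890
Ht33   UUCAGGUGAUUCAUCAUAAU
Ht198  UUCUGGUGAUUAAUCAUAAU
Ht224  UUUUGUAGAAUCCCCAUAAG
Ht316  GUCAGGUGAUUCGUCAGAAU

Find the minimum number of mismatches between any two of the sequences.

Pairwise Hamming distances:
  Ht33 vs Ht198: 2
  Ht33 vs Ht224: 8
  Ht33 vs Ht316: 3
  Ht198 vs Ht224: 8
  Ht198 vs Ht316: 5
  Ht224 vs Ht316: 10
The smallest is 2, between Ht33 and Ht198.

2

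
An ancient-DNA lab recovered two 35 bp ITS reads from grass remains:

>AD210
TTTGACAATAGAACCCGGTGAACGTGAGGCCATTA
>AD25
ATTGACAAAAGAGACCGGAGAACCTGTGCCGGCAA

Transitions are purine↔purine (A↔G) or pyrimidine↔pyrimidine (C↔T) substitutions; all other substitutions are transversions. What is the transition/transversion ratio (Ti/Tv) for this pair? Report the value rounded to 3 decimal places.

0.333

The sequences differ at positions 1 (T/A, transversion), 9 (T/A, transversion), 13 (A/G, transition), 14 (C/A, transversion), 19 (T/A, transversion), 24 (G/C, transversion), 27 (A/T, transversion), 29 (G/C, transversion), 31 (C/G, transversion), 32 (A/G, transition), 33 (T/C, transition), 34 (T/A, transversion).
Of the 12 differences, 3 transitions and 9 transversions, so Ti/Tv = 3/9 = 0.333.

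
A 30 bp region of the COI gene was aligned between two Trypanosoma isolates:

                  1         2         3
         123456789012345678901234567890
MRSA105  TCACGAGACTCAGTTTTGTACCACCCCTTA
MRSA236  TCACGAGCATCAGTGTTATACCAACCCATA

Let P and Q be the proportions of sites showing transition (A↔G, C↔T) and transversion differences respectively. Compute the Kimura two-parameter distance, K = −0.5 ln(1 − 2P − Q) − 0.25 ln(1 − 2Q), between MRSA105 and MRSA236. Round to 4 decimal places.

0.2342

The sequences differ at positions 8 (A/C, transversion), 9 (C/A, transversion), 15 (T/G, transversion), 18 (G/A, transition), 24 (C/A, transversion), 28 (T/A, transversion).
Of the 6 differences, 1 transition and 5 transversions over 30 sites: P = 1/30 = 0.033333, Q = 5/30 = 0.166667.
d = −0.5·ln(0.766667) − 0.25·ln(0.666666) = −0.5·(-0.265703) − 0.25·(-0.405466) = 0.2342.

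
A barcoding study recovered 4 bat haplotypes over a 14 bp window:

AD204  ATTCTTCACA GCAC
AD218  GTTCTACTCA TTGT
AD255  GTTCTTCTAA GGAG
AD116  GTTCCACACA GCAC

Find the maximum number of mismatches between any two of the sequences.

7

Pairwise Hamming distances:
  AD204 vs AD218: 7
  AD204 vs AD255: 5
  AD204 vs AD116: 3
  AD218 vs AD255: 6
  AD218 vs AD116: 6
  AD255 vs AD116: 6
The largest is 7, between AD204 and AD218.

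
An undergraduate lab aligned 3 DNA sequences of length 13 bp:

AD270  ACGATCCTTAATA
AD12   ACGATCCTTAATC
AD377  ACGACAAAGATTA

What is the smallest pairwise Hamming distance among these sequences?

Pairwise Hamming distances:
  AD270 vs AD12: 1
  AD270 vs AD377: 6
  AD12 vs AD377: 7
The smallest is 1, between AD270 and AD12.

1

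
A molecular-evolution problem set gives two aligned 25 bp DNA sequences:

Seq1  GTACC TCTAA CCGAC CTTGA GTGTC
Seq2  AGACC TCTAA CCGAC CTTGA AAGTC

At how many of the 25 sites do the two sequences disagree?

Mismatches occur at site 1 (G→A), site 2 (T→G), site 21 (G→A), site 22 (T→A).
That gives 4 mismatches out of 25 aligned sites, so the Hamming distance is 4.

4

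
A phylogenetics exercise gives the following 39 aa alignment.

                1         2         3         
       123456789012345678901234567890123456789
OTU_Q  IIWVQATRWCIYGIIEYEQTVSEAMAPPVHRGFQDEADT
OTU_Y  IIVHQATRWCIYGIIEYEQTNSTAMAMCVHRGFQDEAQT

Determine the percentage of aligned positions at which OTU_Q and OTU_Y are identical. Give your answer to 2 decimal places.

82.05%

Differing sites — 3:W/V; 4:V/H; 21:V/N; 23:E/T; 27:P/M; 28:P/C; 38:D/Q.
32 of the 39 sites match, so the percent identity is 32/39 × 100 = 82.05%.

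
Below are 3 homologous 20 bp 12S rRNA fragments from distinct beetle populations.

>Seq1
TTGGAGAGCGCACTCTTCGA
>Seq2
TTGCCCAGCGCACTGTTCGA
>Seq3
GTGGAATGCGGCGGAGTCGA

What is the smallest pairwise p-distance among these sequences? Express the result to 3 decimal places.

Pairwise Hamming distances:
  Seq1 vs Seq2: 4
  Seq1 vs Seq3: 9
  Seq2 vs Seq3: 11
The smallest is 4 mismatches, between Seq1 and Seq2; p = 4/20 = 0.200.

0.200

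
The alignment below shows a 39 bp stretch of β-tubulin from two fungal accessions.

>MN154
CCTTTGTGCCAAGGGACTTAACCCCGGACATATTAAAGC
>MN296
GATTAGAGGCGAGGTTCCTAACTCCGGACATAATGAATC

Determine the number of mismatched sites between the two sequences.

The sequences differ at positions 1 (C/G), 2 (C/A), 5 (T/A), 7 (T/A), 9 (C/G), 11 (A/G), 15 (G/T), 16 (A/T), 18 (T/C), 23 (C/T), 33 (T/A), 35 (A/G), 38 (G/T).
That gives 13 mismatches out of 39 aligned sites, so the Hamming distance is 13.

13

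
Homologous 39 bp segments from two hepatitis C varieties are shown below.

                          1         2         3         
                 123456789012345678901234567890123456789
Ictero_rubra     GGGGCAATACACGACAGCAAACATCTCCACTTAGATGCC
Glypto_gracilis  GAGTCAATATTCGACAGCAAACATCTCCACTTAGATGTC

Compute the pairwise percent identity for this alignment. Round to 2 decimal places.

87.18%

Differing sites — 2:G/A; 4:G/T; 10:C/T; 11:A/T; 38:C/T.
34 of the 39 sites match, so the percent identity is 34/39 × 100 = 87.18%.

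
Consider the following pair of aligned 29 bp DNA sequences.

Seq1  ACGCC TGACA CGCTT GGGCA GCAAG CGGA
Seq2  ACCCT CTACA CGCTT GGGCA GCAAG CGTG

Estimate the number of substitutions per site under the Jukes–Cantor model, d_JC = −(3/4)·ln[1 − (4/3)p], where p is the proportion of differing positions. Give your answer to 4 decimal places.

0.2421

Mismatches occur at site 3 (G→C), site 5 (C→T), site 6 (T→C), site 7 (G→T), site 28 (G→T), site 29 (A→G).
p = 6/29 = 0.206897.
d = −0.75 · ln(1 − (4/3)·0.206897) = −0.75 · ln(0.724137) = −0.75 · (-0.322775) = 0.2421.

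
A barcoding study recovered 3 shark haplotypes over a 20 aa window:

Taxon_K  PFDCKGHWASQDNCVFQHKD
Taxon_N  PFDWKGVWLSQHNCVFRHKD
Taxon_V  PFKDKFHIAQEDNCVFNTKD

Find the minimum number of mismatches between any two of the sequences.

5

Pairwise Hamming distances:
  Taxon_K vs Taxon_N: 5
  Taxon_K vs Taxon_V: 8
  Taxon_N vs Taxon_V: 11
The smallest is 5, between Taxon_K and Taxon_N.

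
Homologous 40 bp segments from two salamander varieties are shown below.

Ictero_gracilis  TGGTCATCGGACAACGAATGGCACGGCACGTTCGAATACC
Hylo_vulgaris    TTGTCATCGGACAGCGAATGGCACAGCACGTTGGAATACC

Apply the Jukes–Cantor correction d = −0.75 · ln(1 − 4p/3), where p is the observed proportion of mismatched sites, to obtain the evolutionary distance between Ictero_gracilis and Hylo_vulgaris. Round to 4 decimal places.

Mismatches occur at site 2 (G/T), site 14 (A/G), site 25 (G/A), site 33 (C/G).
p = 4/40 = 0.100000.
d = −0.75 · ln(1 − (4/3)·0.100000) = −0.75 · ln(0.866667) = −0.75 · (-0.143100) = 0.1073.

0.1073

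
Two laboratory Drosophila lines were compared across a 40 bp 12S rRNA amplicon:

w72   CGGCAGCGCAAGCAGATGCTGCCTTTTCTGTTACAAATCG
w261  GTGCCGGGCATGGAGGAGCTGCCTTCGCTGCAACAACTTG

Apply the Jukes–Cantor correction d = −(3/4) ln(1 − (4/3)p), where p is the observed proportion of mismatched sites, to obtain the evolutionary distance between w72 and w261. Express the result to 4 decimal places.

0.4715

Differing sites — 1:C/G; 2:G/T; 5:A/C; 7:C/G; 11:A/T; 13:C/G; 16:A/G; 17:T/A; 26:T/C; 27:T/G; 31:T/C; 32:T/A; 37:A/C; 39:C/T.
p = 14/40 = 0.350000.
d = −0.75 · ln(1 − (4/3)·0.350000) = −0.75 · ln(0.533333) = −0.75 · (-0.628609) = 0.4715.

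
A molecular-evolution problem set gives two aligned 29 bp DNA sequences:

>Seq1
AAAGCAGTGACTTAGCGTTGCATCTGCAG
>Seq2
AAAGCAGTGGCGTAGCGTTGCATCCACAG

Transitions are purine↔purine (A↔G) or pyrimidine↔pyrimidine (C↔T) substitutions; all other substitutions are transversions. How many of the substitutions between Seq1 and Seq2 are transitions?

Differing sites — 10:A/G (Ti); 12:T/G (Tv); 25:T/C (Ti); 26:G/A (Ti).
Of the 4 differences, 3 transitions and 1 transversion, so the answer is 3.

3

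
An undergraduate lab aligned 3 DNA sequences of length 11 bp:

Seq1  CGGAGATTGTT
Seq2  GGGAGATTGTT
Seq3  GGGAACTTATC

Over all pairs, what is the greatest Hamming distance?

Pairwise Hamming distances:
  Seq1 vs Seq2: 1
  Seq1 vs Seq3: 5
  Seq2 vs Seq3: 4
The largest is 5, between Seq1 and Seq3.

5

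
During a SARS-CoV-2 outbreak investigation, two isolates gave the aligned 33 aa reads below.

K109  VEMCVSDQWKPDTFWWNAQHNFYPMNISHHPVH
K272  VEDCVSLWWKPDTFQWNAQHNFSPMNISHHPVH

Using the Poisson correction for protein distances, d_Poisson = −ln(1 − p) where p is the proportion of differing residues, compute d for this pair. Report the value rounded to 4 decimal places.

Mismatches occur at site 3 (M↔D), site 7 (D↔L), site 8 (Q↔W), site 15 (W↔Q), site 23 (Y↔S).
p = 5/33 = 0.151515.
d = −ln(1 − 0.151515) = −ln(0.848485) = 0.1643.

0.1643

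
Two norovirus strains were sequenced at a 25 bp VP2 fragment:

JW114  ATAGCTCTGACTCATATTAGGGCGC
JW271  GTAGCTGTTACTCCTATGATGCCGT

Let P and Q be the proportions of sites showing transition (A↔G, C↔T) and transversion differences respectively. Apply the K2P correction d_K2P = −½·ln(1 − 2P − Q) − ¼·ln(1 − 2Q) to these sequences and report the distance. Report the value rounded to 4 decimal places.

0.4189

Mismatches occur at site 1 (A→G, transition), site 7 (C→G, transversion), site 9 (G→T, transversion), site 14 (A→C, transversion), site 18 (T→G, transversion), site 20 (G→T, transversion), site 22 (G→C, transversion), site 25 (C→T, transition).
Of the 8 differences, 2 transitions and 6 transversions over 25 sites: P = 2/25 = 0.080000, Q = 6/25 = 0.240000.
d = −0.5·ln(0.600000) − 0.25·ln(0.520000) = −0.5·(-0.510826) − 0.25·(-0.653926) = 0.4189.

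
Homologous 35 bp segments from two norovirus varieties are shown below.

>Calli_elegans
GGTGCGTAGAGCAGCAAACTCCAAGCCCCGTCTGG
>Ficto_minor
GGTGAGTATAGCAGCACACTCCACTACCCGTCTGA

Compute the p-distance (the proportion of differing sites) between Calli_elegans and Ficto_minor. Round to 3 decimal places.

The sequences differ at positions 5 (C/A), 9 (G/T), 17 (A/C), 24 (A/C), 25 (G/T), 26 (C/A), 35 (G/A).
There are 7 differences over 35 sites, so p = 7/35 = 0.200.

0.200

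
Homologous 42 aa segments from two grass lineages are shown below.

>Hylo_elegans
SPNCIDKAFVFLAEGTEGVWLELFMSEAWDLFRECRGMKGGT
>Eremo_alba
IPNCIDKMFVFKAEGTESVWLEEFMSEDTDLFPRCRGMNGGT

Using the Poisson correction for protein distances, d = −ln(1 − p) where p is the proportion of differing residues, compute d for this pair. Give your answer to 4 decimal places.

The sequences differ at positions 1 (S/I), 8 (A/M), 12 (L/K), 18 (G/S), 23 (L/E), 28 (A/D), 29 (W/T), 33 (R/P), 34 (E/R), 39 (K/N).
p = 10/42 = 0.238095.
d = −ln(1 − 0.238095) = −ln(0.761905) = 0.2719.

0.2719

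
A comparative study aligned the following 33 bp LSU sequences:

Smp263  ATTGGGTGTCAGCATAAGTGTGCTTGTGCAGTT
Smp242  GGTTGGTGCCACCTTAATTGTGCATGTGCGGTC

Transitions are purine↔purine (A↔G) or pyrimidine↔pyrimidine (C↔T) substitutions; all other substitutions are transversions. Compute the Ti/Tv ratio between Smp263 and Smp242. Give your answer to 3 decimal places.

The sequences differ at positions 1 (A/G, transition), 2 (T/G, transversion), 4 (G/T, transversion), 9 (T/C, transition), 12 (G/C, transversion), 14 (A/T, transversion), 18 (G/T, transversion), 24 (T/A, transversion), 30 (A/G, transition), 33 (T/C, transition).
Of the 10 differences, 4 transitions and 6 transversions, so Ti/Tv = 4/6 = 0.667.

0.667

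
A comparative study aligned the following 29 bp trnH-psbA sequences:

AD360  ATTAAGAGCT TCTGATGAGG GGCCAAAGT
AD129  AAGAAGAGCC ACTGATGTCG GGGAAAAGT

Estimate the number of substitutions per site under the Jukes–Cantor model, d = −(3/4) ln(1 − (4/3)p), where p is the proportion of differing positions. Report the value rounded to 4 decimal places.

Differing sites — 2:T/A; 3:T/G; 10:T/C; 11:T/A; 18:A/T; 19:G/C; 23:C/G; 24:C/A.
p = 8/29 = 0.275862.
d = −0.75 · ln(1 − (4/3)·0.275862) = −0.75 · ln(0.632184) = −0.75 · (-0.458575) = 0.3439.

0.3439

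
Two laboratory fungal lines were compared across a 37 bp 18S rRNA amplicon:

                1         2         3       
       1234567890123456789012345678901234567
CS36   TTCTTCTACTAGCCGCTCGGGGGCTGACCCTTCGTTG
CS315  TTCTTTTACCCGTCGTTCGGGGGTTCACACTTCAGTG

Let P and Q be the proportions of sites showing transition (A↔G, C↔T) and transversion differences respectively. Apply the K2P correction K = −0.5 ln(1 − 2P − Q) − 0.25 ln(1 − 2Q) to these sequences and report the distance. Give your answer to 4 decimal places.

0.3441

Differing sites — 6:C/T (Ti); 10:T/C (Ti); 11:A/C (Tv); 13:C/T (Ti); 16:C/T (Ti); 24:C/T (Ti); 26:G/C (Tv); 29:C/A (Tv); 34:G/A (Ti); 35:T/G (Tv).
Of the 10 differences, 6 transitions and 4 transversions over 37 sites: P = 6/37 = 0.162162, Q = 4/37 = 0.108108.
d = −0.5·ln(0.567568) − 0.25·ln(0.783784) = −0.5·(-0.566395) − 0.25·(-0.243622) = 0.3441.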